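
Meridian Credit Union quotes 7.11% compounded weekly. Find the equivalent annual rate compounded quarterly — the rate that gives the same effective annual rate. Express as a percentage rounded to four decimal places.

EAR = (1 + 0.0711/52)^52 − 1 = 0.073636.
Solve (1 + r/4)^4 = 1.073636: r/4 = 1.073636^(1/4) − 1 = 0.017922, so r = 0.071686 = 7.1686%.

7.1686%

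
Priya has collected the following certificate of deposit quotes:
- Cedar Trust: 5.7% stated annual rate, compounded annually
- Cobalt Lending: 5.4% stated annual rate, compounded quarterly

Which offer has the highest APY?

Cedar Trust: compounded annually, EAR = 5.700%
Cobalt Lending: (1 + 0.054/4)^4 − 1 = 5.510%
The highest effective annual rate is Cedar Trust at 5.700%.

Cedar Trust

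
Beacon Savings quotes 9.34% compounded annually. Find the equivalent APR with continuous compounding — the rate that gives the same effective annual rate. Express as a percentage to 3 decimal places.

8.929%

Compounded annually, EAR = nominal = 0.093400.
Equivalent continuous rate: r = ln(1 + 0.093400) = 0.089292 = 8.929%.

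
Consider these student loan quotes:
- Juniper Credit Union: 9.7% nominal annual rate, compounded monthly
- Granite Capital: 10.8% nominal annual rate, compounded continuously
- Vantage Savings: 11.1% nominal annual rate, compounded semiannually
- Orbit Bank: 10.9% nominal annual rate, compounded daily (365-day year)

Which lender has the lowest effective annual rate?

Juniper Credit Union: (1 + 0.097/12)^12 − 1 = 10.143%
Granite Capital: e^0.108 − 1 = 11.405%
Vantage Savings: (1 + 0.111/2)^2 − 1 = 11.408%
Orbit Bank: (1 + 0.109/365)^365 − 1 = 11.514%
The lowest effective annual rate is Juniper Credit Union at 10.143%.

Juniper Credit Union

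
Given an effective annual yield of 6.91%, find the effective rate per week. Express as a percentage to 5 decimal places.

The per-week rate i satisfies (1 + i)^52 = 1 + 0.0691.
i = 1.0691^(1/52) − 1 = 0.0012858 = 0.12858%.

0.12858%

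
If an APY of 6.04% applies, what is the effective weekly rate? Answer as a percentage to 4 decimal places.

0.1128%

The per-week rate i satisfies (1 + i)^52 = 1 + 0.0604.
i = 1.0604^(1/52) − 1 = 0.0011284 = 0.1128%.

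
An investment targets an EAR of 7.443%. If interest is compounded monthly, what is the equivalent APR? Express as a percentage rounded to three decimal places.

(1 + r/12)^12 − 1 = 0.07443, so 1 + r/12 = 1.07443^(1/12).
r/12 = 0.006000, so r = 0.072005 = 7.201%.

7.201%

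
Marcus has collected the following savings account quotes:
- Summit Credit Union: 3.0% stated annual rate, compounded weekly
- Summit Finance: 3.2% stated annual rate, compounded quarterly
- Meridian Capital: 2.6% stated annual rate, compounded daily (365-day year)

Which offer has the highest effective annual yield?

Summit Credit Union: (1 + 0.030/52)^52 − 1 = 3.045%
Summit Finance: (1 + 0.032/4)^4 − 1 = 3.239%
Meridian Capital: (1 + 0.026/365)^365 − 1 = 2.634%
The highest effective annual rate is Summit Finance at 3.239%.

Summit Finance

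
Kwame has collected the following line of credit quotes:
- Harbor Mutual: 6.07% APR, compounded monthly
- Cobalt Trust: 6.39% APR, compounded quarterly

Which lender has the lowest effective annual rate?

Harbor Mutual

Harbor Mutual: (1 + 0.0607/12)^12 − 1 = 6.242%
Cobalt Trust: (1 + 0.0639/4)^4 − 1 = 6.545%
The lowest effective annual rate is Harbor Mutual at 6.242%.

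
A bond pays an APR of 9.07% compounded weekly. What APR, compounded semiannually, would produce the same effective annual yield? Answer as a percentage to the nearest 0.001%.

EAR = (1 + 0.0907/52)^52 − 1 = 0.094854.
Solve (1 + r/2)^2 = 1.094854: r/2 = 1.094854^(1/2) − 1 = 0.046353, so r = 0.092705 = 9.271%.

9.271%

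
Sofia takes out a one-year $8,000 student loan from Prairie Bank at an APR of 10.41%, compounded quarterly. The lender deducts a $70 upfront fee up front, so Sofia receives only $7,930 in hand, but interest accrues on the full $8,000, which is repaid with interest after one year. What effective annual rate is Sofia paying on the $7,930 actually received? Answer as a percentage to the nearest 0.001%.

Amount owed after one year: 8,000 × (1 + 0.1041/4)^4 = 8,000 × 1.108235 = $8,865.88.
Effective rate on net proceeds: 8,865.88 / 7,930 − 1 = 0.118017 = 11.802%.

11.802%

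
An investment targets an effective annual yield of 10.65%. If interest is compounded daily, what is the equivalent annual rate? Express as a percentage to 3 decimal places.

10.122%

(1 + r/365)^365 − 1 = 0.1065, so 1 + r/365 = 1.1065^(1/365).
r/365 = 0.000277, so r = 0.101216 = 10.122%.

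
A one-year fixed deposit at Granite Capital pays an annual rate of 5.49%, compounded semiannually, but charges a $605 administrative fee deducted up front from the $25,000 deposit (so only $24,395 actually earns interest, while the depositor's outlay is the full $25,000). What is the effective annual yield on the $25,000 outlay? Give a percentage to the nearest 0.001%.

Value after one year: 24,395 × (1 + 0.0549/2)^2 = 24,395 × 1.055654 = $25,752.67.
Effective yield on the $25,000 outlay: 25,752.67 / 25,000 − 1 = 0.030107 = 3.011%.

3.011%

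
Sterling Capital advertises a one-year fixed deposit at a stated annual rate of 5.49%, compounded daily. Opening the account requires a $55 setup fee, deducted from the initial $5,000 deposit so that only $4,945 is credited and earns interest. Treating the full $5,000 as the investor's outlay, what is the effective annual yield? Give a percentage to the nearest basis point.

4.48%

Value after one year: 4,945 × (1 + 0.0549/365)^365 = 4,945 × 1.056431 = $5,224.05.
Effective yield on the $5,000 outlay: 5,224.05 / 5,000 − 1 = 0.044810 = 4.48%.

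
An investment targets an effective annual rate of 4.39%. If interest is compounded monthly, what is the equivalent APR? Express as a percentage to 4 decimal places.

(1 + r/12)^12 − 1 = 0.0439, so 1 + r/12 = 1.0439^(1/12).
r/12 = 0.003587, so r = 0.043041 = 4.3041%.

4.3041%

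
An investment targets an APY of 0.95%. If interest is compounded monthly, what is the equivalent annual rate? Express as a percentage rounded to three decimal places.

0.946%

(1 + r/12)^12 − 1 = 0.0095, so 1 + r/12 = 1.0095^(1/12).
r/12 = 0.000788, so r = 0.009459 = 0.946%.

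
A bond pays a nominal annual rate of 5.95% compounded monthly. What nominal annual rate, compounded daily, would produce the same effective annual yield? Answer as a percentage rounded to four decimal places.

EAR = (1 + 0.0595/12)^12 − 1 = 0.061150.
Solve (1 + r/365)^365 = 1.061150: r/365 = 1.061150^(1/365) − 1 = 0.000163, so r = 0.059358 = 5.9358%.

5.9358%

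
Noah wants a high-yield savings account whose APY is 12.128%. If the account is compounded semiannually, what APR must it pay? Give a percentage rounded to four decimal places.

(1 + r/2)^2 − 1 = 0.12128, so 1 + r/2 = 1.12128^(1/2).
r/2 = 0.058905, so r = 0.117810 = 11.7810%.

11.7810%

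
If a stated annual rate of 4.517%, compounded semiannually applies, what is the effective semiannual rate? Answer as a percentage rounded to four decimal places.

2.2585%

With a nominal annual rate compounded semiannually, the periodic rate is the nominal rate divided by 2.
i = 0.04517 / 2 = 0.0225850 = 2.2585%.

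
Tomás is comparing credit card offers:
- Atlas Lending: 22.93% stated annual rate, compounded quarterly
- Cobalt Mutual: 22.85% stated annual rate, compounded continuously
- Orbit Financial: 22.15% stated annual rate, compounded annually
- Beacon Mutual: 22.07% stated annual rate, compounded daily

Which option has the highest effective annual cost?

Atlas Lending: (1 + 0.2293/4)^4 − 1 = 24.978%
Cobalt Mutual: e^0.2285 − 1 = 25.671%
Orbit Financial: compounded annually, EAR = 22.150%
Beacon Mutual: (1 + 0.2207/365)^365 − 1 = 24.687%
The highest effective annual rate is Cobalt Mutual at 25.671%.

Cobalt Mutual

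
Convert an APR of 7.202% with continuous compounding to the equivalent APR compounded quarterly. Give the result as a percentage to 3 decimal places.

EAR under continuous compounding: e^0.07202 − 1 = 0.074677.
Solve (1 + r/4)^4 = 1.074677: r/4 = 1.074677^(1/4) − 1 = 0.018168, so r = 0.072672 = 7.267%.

7.267%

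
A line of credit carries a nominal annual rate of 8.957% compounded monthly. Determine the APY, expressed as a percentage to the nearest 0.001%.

9.334%

EAR = (1 + 0.08957/12)^12 − 1.
= (1 + 0.007464)^12 − 1 = 1.093340 − 1 = 9.334%.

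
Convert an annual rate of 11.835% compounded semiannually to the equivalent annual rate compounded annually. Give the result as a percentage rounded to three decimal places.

12.185%

EAR = (1 + 0.11835/2)^2 − 1 = 0.121852.
Compounded annually, the equivalent nominal rate is the EAR itself: 12.185%.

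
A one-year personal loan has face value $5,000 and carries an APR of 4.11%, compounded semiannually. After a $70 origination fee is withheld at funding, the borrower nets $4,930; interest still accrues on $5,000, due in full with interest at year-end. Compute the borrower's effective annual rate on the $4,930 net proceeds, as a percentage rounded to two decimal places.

Amount owed after one year: 5,000 × (1 + 0.0411/2)^2 = 5,000 × 1.041522 = $5,207.61.
Effective rate on net proceeds: 5,207.61 / 4,930 − 1 = 0.056311 = 5.63%.

5.63%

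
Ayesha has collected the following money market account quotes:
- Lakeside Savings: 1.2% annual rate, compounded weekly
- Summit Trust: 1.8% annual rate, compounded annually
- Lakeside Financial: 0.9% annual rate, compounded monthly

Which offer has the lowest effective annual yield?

Lakeside Financial

Lakeside Savings: (1 + 0.012/52)^52 − 1 = 1.207%
Summit Trust: compounded annually, EAR = 1.800%
Lakeside Financial: (1 + 0.009/12)^12 − 1 = 0.904%
The lowest effective annual rate is Lakeside Financial at 0.904%.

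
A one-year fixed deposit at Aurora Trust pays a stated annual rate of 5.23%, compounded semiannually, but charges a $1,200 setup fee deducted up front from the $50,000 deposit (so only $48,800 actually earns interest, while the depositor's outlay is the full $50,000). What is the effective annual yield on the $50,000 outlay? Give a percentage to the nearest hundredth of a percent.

2.77%

Value after one year: 48,800 × (1 + 0.0523/2)^2 = 48,800 × 1.052984 = $51,385.61.
Effective yield on the $50,000 outlay: 51,385.61 / 50,000 − 1 = 0.027712 = 2.77%.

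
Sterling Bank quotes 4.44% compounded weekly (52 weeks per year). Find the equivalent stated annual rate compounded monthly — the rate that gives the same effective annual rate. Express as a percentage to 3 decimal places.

4.446%

EAR = (1 + 0.0444/52)^52 − 1 = 0.045381.
Solve (1 + r/12)^12 = 1.045381: r/12 = 1.045381^(1/12) − 1 = 0.003705, so r = 0.044463 = 4.446%.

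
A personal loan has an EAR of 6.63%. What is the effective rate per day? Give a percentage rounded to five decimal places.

0.01759%

The per-day rate i satisfies (1 + i)^365 = 1 + 0.0663.
i = 1.0663^(1/365) − 1 = 0.0001759 = 0.01759%.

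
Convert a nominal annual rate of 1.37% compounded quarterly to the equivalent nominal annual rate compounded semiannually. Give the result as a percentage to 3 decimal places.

EAR = (1 + 0.0137/4)^4 − 1 = 0.013771.
Solve (1 + r/2)^2 = 1.013771: r/2 = 1.013771^(1/2) − 1 = 0.006862, so r = 0.013723 = 1.372%.

1.372%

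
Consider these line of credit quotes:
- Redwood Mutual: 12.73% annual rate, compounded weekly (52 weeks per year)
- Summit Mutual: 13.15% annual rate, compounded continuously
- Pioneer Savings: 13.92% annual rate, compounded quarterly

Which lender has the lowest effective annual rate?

Redwood Mutual: (1 + 0.1273/52)^52 − 1 = 13.558%
Summit Mutual: e^0.1315 − 1 = 14.054%
Pioneer Savings: (1 + 0.1392/4)^4 − 1 = 14.664%
The lowest effective annual rate is Redwood Mutual at 13.558%.

Redwood Mutual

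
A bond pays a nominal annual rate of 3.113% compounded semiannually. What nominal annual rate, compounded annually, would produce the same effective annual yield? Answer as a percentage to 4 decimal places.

3.1372%

EAR = (1 + 0.03113/2)^2 − 1 = 0.031372.
Compounded annually, the equivalent nominal rate is the EAR itself: 3.1372%.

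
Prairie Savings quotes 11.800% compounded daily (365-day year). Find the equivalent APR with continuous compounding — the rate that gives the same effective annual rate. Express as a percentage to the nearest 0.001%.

EAR = (1 + 0.11800/365)^365 − 1 = 0.125223.
Equivalent continuous rate: r = ln(1 + 0.125223) = 0.117981 = 11.798%.

11.798%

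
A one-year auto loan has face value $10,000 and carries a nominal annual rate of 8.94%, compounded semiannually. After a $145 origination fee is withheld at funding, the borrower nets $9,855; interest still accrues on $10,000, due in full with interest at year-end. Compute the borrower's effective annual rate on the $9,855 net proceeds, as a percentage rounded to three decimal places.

Amount owed after one year: 10,000 × (1 + 0.0894/2)^2 = 10,000 × 1.091398 = $10,913.98.
Effective rate on net proceeds: 10,913.98 / 9,855 − 1 = 0.107456 = 10.746%.

10.746%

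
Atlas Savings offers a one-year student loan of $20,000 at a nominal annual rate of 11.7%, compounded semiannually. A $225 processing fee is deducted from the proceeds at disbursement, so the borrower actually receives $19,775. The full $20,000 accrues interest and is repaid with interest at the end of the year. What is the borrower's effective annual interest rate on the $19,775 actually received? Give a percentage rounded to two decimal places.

Amount owed after one year: 20,000 × (1 + 0.117/2)^2 = 20,000 × 1.120422 = $22,408.44.
Effective rate on net proceeds: 22,408.44 / 19,775 − 1 = 0.133170 = 13.32%.

13.32%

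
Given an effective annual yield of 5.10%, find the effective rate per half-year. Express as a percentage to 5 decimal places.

2.51829%

The per-half-year rate i satisfies (1 + i)^2 = 1 + 0.0510.
i = 1.0510^(1/2) − 1 = 0.0251829 = 2.51829%.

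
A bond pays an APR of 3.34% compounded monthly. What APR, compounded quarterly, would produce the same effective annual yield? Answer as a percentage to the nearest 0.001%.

3.349%

EAR = (1 + 0.0334/12)^12 − 1 = 0.033916.
Solve (1 + r/4)^4 = 1.033916: r/4 = 1.033916^(1/4) − 1 = 0.008373, so r = 0.033493 = 3.349%.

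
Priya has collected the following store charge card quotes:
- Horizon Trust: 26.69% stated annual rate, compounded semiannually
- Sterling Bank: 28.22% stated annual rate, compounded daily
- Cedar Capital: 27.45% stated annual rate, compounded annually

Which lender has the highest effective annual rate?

Horizon Trust: (1 + 0.2669/2)^2 − 1 = 28.471%
Sterling Bank: (1 + 0.2822/365)^365 − 1 = 32.590%
Cedar Capital: compounded annually, EAR = 27.450%
The highest effective annual rate is Sterling Bank at 32.590%.

Sterling Bank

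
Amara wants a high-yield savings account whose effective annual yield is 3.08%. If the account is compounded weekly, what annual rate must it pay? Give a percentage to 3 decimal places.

3.034%

(1 + r/52)^52 − 1 = 0.0308, so 1 + r/52 = 1.0308^(1/52).
r/52 = 0.000584, so r = 0.030344 = 3.034%.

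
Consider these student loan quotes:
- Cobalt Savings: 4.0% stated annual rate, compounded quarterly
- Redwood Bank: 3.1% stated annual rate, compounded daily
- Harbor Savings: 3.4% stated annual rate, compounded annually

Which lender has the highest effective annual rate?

Cobalt Savings: (1 + 0.040/4)^4 − 1 = 4.060%
Redwood Bank: (1 + 0.031/365)^365 − 1 = 3.148%
Harbor Savings: compounded annually, EAR = 3.400%
The highest effective annual rate is Cobalt Savings at 4.060%.

Cobalt Savings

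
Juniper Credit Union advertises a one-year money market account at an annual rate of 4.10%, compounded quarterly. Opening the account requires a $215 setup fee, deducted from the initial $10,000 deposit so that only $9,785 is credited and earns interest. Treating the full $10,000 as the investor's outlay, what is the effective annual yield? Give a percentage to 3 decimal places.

Value after one year: 9,785 × (1 + 0.0410/4)^4 = 9,785 × 1.041635 = $10,192.40.
Effective yield on the $10,000 outlay: 10,192.40 / 10,000 − 1 = 0.019240 = 1.924%.

1.924%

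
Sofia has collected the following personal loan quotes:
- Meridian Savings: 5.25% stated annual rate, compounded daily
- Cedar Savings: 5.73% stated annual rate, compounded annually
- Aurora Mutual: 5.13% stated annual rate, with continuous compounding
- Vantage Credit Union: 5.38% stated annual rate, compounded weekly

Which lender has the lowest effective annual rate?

Aurora Mutual

Meridian Savings: (1 + 0.0525/365)^365 − 1 = 5.390%
Cedar Savings: compounded annually, EAR = 5.730%
Aurora Mutual: e^0.0513 − 1 = 5.264%
Vantage Credit Union: (1 + 0.0538/52)^52 − 1 = 5.524%
The lowest effective annual rate is Aurora Mutual at 5.264%.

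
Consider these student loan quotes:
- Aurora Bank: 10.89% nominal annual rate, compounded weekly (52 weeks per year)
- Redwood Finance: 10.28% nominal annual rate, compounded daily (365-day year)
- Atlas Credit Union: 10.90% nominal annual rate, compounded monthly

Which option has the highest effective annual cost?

Aurora Bank: (1 + 0.1089/52)^52 − 1 = 11.492%
Redwood Finance: (1 + 0.1028/365)^365 − 1 = 10.825%
Atlas Credit Union: (1 + 0.1090/12)^12 − 1 = 11.461%
The highest effective annual rate is Aurora Bank at 11.492%.

Aurora Bank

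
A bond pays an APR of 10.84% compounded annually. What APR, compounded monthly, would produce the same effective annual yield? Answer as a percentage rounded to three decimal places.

10.336%

Compounded annually, EAR = nominal = 0.108400.
Solve (1 + r/12)^12 = 1.108400: r/12 = 1.108400^(1/12) − 1 = 0.008613, so r = 0.103360 = 10.336%.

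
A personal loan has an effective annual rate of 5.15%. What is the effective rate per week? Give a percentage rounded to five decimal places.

The per-week rate i satisfies (1 + i)^52 = 1 + 0.0515.
i = 1.0515^(1/52) − 1 = 0.0009662 = 0.09662%.

0.09662%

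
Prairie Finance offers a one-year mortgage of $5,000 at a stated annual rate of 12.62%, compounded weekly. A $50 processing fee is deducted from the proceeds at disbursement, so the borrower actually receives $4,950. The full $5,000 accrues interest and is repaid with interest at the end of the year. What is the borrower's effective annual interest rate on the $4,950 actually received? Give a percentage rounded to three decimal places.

14.579%

Amount owed after one year: 5,000 × (1 + 0.1262/52)^52 = 5,000 × 1.134336 = $5,671.68.
Effective rate on net proceeds: 5,671.68 / 4,950 − 1 = 0.145794 = 14.579%.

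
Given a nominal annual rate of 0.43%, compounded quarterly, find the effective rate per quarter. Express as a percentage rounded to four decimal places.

With a nominal annual rate compounded quarterly, the periodic rate is the nominal rate divided by 4.
i = 0.0043 / 4 = 0.0010750 = 0.1075%.

0.1075%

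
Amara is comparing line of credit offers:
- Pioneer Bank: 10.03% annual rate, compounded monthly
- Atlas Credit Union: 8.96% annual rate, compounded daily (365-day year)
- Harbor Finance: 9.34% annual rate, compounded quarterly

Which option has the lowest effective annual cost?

Atlas Credit Union

Pioneer Bank: (1 + 0.1003/12)^12 − 1 = 10.504%
Atlas Credit Union: (1 + 0.0896/365)^365 − 1 = 9.372%
Harbor Finance: (1 + 0.0934/4)^4 − 1 = 9.672%
The lowest effective annual rate is Atlas Credit Union at 9.372%.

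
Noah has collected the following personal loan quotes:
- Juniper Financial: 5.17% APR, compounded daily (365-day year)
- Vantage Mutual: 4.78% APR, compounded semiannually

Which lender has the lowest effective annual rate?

Vantage Mutual

Juniper Financial: (1 + 0.0517/365)^365 − 1 = 5.306%
Vantage Mutual: (1 + 0.0478/2)^2 − 1 = 4.837%
The lowest effective annual rate is Vantage Mutual at 4.837%.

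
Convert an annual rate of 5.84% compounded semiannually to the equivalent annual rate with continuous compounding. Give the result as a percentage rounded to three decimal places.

EAR = (1 + 0.0584/2)^2 − 1 = 0.059253.
Equivalent continuous rate: r = ln(1 + 0.059253) = 0.057564 = 5.756%.

5.756%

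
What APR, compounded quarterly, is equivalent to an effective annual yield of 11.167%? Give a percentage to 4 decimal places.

(1 + r/4)^4 − 1 = 0.11167, so 1 + r/4 = 1.11167^(1/4).
r/4 = 0.026819, so r = 0.107277 = 10.7277%.

10.7277%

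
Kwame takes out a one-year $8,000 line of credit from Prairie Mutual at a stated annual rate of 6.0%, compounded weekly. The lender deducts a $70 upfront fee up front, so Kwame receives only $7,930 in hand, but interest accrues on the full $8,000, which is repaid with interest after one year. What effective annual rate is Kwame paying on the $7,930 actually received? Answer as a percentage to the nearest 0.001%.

Amount owed after one year: 8,000 × (1 + 0.060/52)^52 = 8,000 × 1.061800 = $8,494.40.
Effective rate on net proceeds: 8,494.40 / 7,930 − 1 = 0.071173 = 7.117%.

7.117%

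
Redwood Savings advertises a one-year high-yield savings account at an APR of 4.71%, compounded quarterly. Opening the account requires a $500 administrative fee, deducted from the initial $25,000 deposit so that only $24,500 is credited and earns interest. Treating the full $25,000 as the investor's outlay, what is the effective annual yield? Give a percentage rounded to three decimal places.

2.698%

Value after one year: 24,500 × (1 + 0.0471/4)^4 = 24,500 × 1.047938 = $25,674.49.
Effective yield on the $25,000 outlay: 25,674.49 / 25,000 − 1 = 0.026980 = 2.698%.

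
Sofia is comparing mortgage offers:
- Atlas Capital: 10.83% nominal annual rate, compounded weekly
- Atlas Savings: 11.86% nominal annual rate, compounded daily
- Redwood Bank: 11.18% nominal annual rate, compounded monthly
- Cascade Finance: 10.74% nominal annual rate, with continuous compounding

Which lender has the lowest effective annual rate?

Cascade Finance

Atlas Capital: (1 + 0.1083/52)^52 − 1 = 11.426%
Atlas Savings: (1 + 0.1186/365)^365 − 1 = 12.590%
Redwood Bank: (1 + 0.1118/12)^12 − 1 = 11.771%
Cascade Finance: e^0.1074 − 1 = 11.338%
The lowest effective annual rate is Cascade Finance at 11.338%.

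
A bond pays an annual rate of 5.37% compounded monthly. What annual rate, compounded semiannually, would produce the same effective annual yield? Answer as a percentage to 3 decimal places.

5.430%

EAR = (1 + 0.0537/12)^12 − 1 = 0.055042.
Solve (1 + r/2)^2 = 1.055042: r/2 = 1.055042^(1/2) − 1 = 0.027152, so r = 0.054304 = 5.430%.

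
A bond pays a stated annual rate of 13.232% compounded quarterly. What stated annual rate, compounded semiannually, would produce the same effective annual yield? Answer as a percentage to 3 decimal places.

EAR = (1 + 0.13232/4)^4 − 1 = 0.139032.
Solve (1 + r/2)^2 = 1.139032: r/2 = 1.139032^(1/2) − 1 = 0.067254, so r = 0.134509 = 13.451%.

13.451%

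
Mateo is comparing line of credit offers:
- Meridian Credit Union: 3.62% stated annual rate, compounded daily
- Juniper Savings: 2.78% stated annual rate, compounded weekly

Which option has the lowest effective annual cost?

Meridian Credit Union: (1 + 0.0362/365)^365 − 1 = 3.686%
Juniper Savings: (1 + 0.0278/52)^52 − 1 = 2.818%
The lowest effective annual rate is Juniper Savings at 2.818%.

Juniper Savings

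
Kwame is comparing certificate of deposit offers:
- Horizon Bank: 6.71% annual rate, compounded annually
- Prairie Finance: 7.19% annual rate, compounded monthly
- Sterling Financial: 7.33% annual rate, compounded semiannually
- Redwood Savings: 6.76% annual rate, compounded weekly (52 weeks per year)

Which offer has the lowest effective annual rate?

Horizon Bank: compounded annually, EAR = 6.710%
Prairie Finance: (1 + 0.0719/12)^12 − 1 = 7.432%
Sterling Financial: (1 + 0.0733/2)^2 − 1 = 7.464%
Redwood Savings: (1 + 0.0676/52)^52 − 1 = 6.989%
The lowest effective annual rate is Horizon Bank at 6.710%.

Horizon Bank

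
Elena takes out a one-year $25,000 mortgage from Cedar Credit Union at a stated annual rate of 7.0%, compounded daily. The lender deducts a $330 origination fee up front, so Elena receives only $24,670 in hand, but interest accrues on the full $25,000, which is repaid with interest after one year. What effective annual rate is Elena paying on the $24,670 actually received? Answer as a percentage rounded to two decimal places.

8.68%

Amount owed after one year: 25,000 × (1 + 0.070/365)^365 = 25,000 × 1.072501 = $26,812.52.
Effective rate on net proceeds: 26,812.52 / 24,670 − 1 = 0.086847 = 8.68%.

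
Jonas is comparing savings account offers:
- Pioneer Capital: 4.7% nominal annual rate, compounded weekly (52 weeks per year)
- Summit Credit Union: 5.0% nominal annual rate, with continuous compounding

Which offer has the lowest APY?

Pioneer Capital

Pioneer Capital: (1 + 0.047/52)^52 − 1 = 4.810%
Summit Credit Union: e^0.050 − 1 = 5.127%
The lowest effective annual rate is Pioneer Capital at 4.810%.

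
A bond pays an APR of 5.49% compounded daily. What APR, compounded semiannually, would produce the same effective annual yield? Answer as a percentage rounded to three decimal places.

5.566%

EAR = (1 + 0.0549/365)^365 − 1 = 0.056431.
Solve (1 + r/2)^2 = 1.056431: r/2 = 1.056431^(1/2) − 1 = 0.027828, so r = 0.055656 = 5.566%.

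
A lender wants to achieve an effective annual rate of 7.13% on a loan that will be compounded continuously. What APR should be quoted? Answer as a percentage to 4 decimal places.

6.8873%

Continuous: nominal r satisfies e^r − 1 = 0.0713.
r = ln(1 + 0.0713) = ln(1.0713) = 0.068873 = 6.8873%.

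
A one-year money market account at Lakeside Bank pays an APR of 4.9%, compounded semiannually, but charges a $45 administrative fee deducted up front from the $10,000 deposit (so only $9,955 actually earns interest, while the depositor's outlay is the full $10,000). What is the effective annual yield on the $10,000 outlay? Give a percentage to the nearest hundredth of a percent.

4.49%

Value after one year: 9,955 × (1 + 0.049/2)^2 = 9,955 × 1.049600 = $10,448.77.
Effective yield on the $10,000 outlay: 10,448.77 / 10,000 − 1 = 0.044877 = 4.49%.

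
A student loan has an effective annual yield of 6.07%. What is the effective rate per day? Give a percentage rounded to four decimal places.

The per-day rate i satisfies (1 + i)^365 = 1 + 0.0607.
i = 1.0607^(1/365) − 1 = 0.0001615 = 0.0161%.

0.0161%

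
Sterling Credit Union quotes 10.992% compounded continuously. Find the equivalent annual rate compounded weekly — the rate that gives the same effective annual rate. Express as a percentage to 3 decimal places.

11.004%

EAR under continuous compounding: e^0.10992 − 1 = 0.116189.
Solve (1 + r/52)^52 = 1.116189: r/52 = 1.116189^(1/52) − 1 = 0.002116, so r = 0.110036 = 11.004%.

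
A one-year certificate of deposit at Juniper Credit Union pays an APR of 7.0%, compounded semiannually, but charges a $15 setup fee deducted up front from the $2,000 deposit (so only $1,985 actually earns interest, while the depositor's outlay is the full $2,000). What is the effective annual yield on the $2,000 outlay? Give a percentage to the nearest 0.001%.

6.319%

Value after one year: 1,985 × (1 + 0.070/2)^2 = 1,985 × 1.071225 = $2,126.38.
Effective yield on the $2,000 outlay: 2,126.38 / 2,000 − 1 = 0.063191 = 6.319%.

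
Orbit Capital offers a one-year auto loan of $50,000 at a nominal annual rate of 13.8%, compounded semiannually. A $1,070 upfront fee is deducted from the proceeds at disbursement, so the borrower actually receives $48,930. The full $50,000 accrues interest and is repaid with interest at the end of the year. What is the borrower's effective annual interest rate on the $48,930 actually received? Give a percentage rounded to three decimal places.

16.775%

Amount owed after one year: 50,000 × (1 + 0.138/2)^2 = 50,000 × 1.142761 = $57,138.05.
Effective rate on net proceeds: 57,138.05 / 48,930 − 1 = 0.167751 = 16.775%.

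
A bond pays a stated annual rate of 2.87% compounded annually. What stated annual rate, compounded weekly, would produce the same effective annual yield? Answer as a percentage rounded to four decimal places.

Compounded annually, EAR = nominal = 0.028700.
Solve (1 + r/52)^52 = 1.028700: r/52 = 1.028700^(1/52) − 1 = 0.000544, so r = 0.028304 = 2.8304%.

2.8304%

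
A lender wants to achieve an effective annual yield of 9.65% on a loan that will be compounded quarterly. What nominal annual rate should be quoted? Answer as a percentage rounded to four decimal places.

(1 + r/4)^4 − 1 = 0.0965, so 1 + r/4 = 1.0965^(1/4).
r/4 = 0.023298, so r = 0.093192 = 9.3192%.

9.3192%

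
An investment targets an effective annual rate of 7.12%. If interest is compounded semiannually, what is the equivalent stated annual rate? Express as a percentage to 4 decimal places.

6.9976%

(1 + r/2)^2 − 1 = 0.0712, so 1 + r/2 = 1.0712^(1/2).
r/2 = 0.034988, so r = 0.069976 = 6.9976%.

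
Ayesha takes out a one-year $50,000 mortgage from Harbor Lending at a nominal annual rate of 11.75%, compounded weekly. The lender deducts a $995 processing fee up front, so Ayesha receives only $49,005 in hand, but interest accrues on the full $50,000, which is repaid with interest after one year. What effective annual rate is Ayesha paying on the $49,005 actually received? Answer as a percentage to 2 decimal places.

14.74%

Amount owed after one year: 50,000 × (1 + 0.1175/52)^52 = 50,000 × 1.124533 = $56,226.63.
Effective rate on net proceeds: 56,226.63 / 49,005 − 1 = 0.147365 = 14.74%.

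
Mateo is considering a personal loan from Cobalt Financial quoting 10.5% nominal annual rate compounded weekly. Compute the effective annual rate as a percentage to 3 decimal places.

11.059%

EAR = (1 + 0.105/52)^52 − 1.
= 1.110593 − 1 = 11.059%.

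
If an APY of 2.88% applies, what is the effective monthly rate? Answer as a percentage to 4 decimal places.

0.2369%

The per-month rate i satisfies (1 + i)^12 = 1 + 0.0288.
i = 1.0288^(1/12) − 1 = 0.0023689 = 0.2369%.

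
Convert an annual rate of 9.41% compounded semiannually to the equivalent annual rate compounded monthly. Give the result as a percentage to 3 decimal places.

9.231%

EAR = (1 + 0.0941/2)^2 − 1 = 0.096314.
Solve (1 + r/12)^12 = 1.096314: r/12 = 1.096314^(1/12) − 1 = 0.007692, so r = 0.092307 = 9.231%.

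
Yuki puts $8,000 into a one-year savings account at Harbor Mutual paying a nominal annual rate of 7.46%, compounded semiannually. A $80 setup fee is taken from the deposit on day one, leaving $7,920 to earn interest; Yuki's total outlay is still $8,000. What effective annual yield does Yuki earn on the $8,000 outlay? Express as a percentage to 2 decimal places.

6.52%

Value after one year: 7,920 × (1 + 0.0746/2)^2 = 7,920 × 1.075991 = $8,521.85.
Effective yield on the $8,000 outlay: 8,521.85 / 8,000 − 1 = 0.065231 = 6.52%.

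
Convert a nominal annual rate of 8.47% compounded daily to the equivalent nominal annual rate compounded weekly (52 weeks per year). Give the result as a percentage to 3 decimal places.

EAR = (1 + 0.0847/365)^365 − 1 = 0.088380.
Solve (1 + r/52)^52 = 1.088380: r/52 = 1.088380^(1/52) − 1 = 0.001630, so r = 0.084759 = 8.476%.

8.476%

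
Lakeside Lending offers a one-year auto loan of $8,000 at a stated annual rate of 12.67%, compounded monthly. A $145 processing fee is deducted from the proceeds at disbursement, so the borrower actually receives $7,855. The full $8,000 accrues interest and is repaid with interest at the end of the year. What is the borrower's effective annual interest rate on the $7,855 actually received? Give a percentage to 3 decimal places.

15.526%

Amount owed after one year: 8,000 × (1 + 0.1267/12)^12 = 8,000 × 1.134323 = $9,074.58.
Effective rate on net proceeds: 9,074.58 / 7,855 − 1 = 0.155262 = 15.526%.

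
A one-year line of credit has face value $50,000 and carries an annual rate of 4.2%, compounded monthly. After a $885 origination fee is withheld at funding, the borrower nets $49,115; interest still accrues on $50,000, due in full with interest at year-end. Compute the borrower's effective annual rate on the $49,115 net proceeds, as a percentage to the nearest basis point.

Amount owed after one year: 50,000 × (1 + 0.042/12)^12 = 50,000 × 1.042818 = $52,140.90.
Effective rate on net proceeds: 52,140.90 / 49,115 − 1 = 0.061608 = 6.16%.

6.16%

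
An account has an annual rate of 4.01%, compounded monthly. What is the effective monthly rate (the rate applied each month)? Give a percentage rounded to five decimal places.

With a nominal annual rate compounded monthly, the periodic rate is the nominal rate divided by 12.
i = 0.0401 / 12 = 0.0033417 = 0.33417%.

0.33417%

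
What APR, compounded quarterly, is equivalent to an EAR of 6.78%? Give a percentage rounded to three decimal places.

(1 + r/4)^4 − 1 = 0.0678, so 1 + r/4 = 1.0678^(1/4).
r/4 = 0.016535, so r = 0.066141 = 6.614%.

6.614%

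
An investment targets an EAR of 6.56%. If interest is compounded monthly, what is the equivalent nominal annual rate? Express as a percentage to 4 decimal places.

6.3707%

(1 + r/12)^12 − 1 = 0.0656, so 1 + r/12 = 1.0656^(1/12).
r/12 = 0.005309, so r = 0.063707 = 6.3707%.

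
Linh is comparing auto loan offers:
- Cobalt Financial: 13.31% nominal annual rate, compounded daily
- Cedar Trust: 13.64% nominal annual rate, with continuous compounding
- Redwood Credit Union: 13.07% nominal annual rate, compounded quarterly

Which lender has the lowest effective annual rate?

Redwood Credit Union

Cobalt Financial: (1 + 0.1331/365)^365 − 1 = 14.234%
Cedar Trust: e^0.1364 − 1 = 14.614%
Redwood Credit Union: (1 + 0.1307/4)^4 − 1 = 13.725%
The lowest effective annual rate is Redwood Credit Union at 13.725%.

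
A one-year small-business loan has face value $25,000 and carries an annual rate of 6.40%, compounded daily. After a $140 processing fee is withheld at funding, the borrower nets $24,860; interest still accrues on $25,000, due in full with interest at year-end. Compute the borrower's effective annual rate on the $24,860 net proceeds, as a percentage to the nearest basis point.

7.21%

Amount owed after one year: 25,000 × (1 + 0.0640/365)^365 = 25,000 × 1.066086 = $26,652.16.
Effective rate on net proceeds: 26,652.16 / 24,860 − 1 = 0.072090 = 7.21%.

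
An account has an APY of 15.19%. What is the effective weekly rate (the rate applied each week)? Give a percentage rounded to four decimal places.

The per-week rate i satisfies (1 + i)^52 = 1 + 0.1519.
i = 1.1519^(1/52) − 1 = 0.0027232 = 0.2723%.

0.2723%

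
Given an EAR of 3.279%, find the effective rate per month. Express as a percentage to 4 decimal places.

0.2692%

The per-month rate i satisfies (1 + i)^12 = 1 + 0.03279.
i = 1.03279^(1/12) − 1 = 0.0026923 = 0.2692%.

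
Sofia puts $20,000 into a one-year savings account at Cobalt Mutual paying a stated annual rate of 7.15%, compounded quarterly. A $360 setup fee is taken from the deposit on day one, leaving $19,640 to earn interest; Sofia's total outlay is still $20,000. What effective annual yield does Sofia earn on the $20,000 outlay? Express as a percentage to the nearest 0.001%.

Value after one year: 19,640 × (1 + 0.0715/4)^4 = 19,640 × 1.073440 = $21,082.36.
Effective yield on the $20,000 outlay: 21,082.36 / 20,000 − 1 = 0.054118 = 5.412%.

5.412%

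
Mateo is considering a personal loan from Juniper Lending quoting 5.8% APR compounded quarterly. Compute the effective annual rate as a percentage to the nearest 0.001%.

EAR = (1 + 0.058/4)^4 − 1.
= (1 + 0.014500)^4 − 1 = 1.059274 − 1 = 5.927%.

5.927%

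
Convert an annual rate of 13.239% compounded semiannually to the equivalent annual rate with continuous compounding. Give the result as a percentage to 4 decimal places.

12.8192%

EAR = (1 + 0.13239/2)^2 − 1 = 0.136772.
Equivalent continuous rate: r = ln(1 + 0.136772) = 0.128192 = 12.8192%.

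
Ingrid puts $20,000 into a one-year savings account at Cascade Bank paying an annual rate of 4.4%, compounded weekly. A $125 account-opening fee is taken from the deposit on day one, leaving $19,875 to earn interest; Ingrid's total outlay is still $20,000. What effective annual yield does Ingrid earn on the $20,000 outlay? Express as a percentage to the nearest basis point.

3.84%

Value after one year: 19,875 × (1 + 0.044/52)^52 = 19,875 × 1.044963 = $20,768.64.
Effective yield on the $20,000 outlay: 20,768.64 / 20,000 − 1 = 0.038432 = 3.84%.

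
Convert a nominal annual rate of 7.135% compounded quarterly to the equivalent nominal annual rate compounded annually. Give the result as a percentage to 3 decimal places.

EAR = (1 + 0.07135/4)^4 − 1 = 0.073282.
Compounded annually, the equivalent nominal rate is the EAR itself: 7.328%.

7.328%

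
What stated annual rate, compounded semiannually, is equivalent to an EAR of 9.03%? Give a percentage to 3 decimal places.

8.835%

(1 + r/2)^2 − 1 = 0.0903, so 1 + r/2 = 1.0903^(1/2).
r/2 = 0.044174, so r = 0.088349 = 8.835%.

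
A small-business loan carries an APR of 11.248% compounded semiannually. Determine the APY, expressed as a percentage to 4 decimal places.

11.5643%

EAR = (1 + 0.11248/2)^2 − 1.
= (1 + 0.056240)^2 − 1 = 1.115643 − 1 = 11.5643%.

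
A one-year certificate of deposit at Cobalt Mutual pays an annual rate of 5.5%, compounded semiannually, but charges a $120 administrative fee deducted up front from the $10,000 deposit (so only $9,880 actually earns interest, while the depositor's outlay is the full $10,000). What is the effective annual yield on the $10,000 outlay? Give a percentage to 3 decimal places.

4.309%

Value after one year: 9,880 × (1 + 0.055/2)^2 = 9,880 × 1.055756 = $10,430.87.
Effective yield on the $10,000 outlay: 10,430.87 / 10,000 − 1 = 0.043087 = 4.309%.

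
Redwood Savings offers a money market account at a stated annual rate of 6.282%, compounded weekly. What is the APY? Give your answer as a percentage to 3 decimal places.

EAR = (1 + 0.06282/52)^52 − 1.
= 1.064795 − 1 = 6.479%.

6.479%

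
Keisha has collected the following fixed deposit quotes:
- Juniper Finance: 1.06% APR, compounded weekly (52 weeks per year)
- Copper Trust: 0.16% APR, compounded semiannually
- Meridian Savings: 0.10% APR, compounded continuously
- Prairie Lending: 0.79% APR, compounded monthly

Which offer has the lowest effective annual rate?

Meridian Savings

Juniper Finance: (1 + 0.0106/52)^52 − 1 = 1.066%
Copper Trust: (1 + 0.0016/2)^2 − 1 = 0.160%
Meridian Savings: e^0.0010 − 1 = 0.100%
Prairie Lending: (1 + 0.0079/12)^12 − 1 = 0.793%
The lowest effective annual rate is Meridian Savings at 0.100%.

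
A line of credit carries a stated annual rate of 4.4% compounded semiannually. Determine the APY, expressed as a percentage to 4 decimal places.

4.4484%

EAR = (1 + 0.044/2)^2 − 1.
= (1 + 0.022000)^2 − 1 = 1.044484 − 1 = 4.4484%.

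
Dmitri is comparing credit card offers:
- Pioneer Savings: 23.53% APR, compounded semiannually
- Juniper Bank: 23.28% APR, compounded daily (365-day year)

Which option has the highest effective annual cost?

Pioneer Savings: (1 + 0.2353/2)^2 − 1 = 24.914%
Juniper Bank: (1 + 0.2328/365)^365 − 1 = 26.204%
The highest effective annual rate is Juniper Bank at 26.204%.

Juniper Bank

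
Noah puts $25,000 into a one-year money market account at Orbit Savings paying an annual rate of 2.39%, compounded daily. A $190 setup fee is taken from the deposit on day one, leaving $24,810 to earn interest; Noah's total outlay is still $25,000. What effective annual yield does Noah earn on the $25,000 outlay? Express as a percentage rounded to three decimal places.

1.640%

Value after one year: 24,810 × (1 + 0.0239/365)^365 = 24,810 × 1.024187 = $25,410.08.
Effective yield on the $25,000 outlay: 25,410.08 / 25,000 − 1 = 0.016403 = 1.640%.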